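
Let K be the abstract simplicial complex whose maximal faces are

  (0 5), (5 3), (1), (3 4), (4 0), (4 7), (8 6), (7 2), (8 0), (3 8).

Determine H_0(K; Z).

H_0 = Z^2.

Fix the vertex order 0 < 1 < 2 < 3 < 4 < 5 < 6 < 7 < 8 and write every simplex with vertices in increasing order. Then dim K = 1 and the simplices of K are:

  0-simplices (9): [0], [1], [2], [3], [4], [5], [6], [7], [8]
  1-simplices (9): [0,4], [0,5], [0,8], [2,7], [3,4], [3,5], [3,8], [4,7], [6,8]

Hence C_0 ≅ Z^9, C_1 ≅ Z^9.

Boundary ∂_1: C_1 → C_0 is given by ∂[p,q] = [q] − [p].
The 9×9 boundary matrix has rank 7 and Smith normal form diag(1,1,1,1,1,1,1).

Reading off H_k = ker ∂_k / im ∂_{k+1}:

  H_0: rank C_0 − rank ∂_1 = 9 − 7 = 2, and the invariant factors of ∂_1 are all 1, so H_0 ≅ Z^2.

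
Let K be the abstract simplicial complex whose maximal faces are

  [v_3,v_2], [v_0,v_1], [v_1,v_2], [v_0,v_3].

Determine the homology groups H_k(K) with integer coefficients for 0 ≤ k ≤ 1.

Take the total order v_0 < v_1 < v_2 < v_3 on the vertex set. Then K (dimension 1) consists of the simplices:

  0-simplices (4): [v_0], [v_1], [v_2], [v_3]
  1-simplices (4): [v_0,v_1], [v_0,v_3], [v_1,v_2], [v_2,v_3]

giving chain groups C_0 ≅ Z^4, C_1 ≅ Z^4.

The boundary map ∂_1: C_1 → C_0 maps an edge to its endpoints' difference, ∂[p,q] = q − p.
The 4×4 boundary matrix has rank 3 and Smith normal form diag(1,1,1).

Now H_k = ker ∂_k / im ∂_{k+1}, so:

  H_0: rank C_0 − rank ∂_1 = 4 − 3 = 1, and the invariant factors of ∂_1 are all 1, so H_0 = Z.
  H_1: rank ker ∂_1 − rank ∂_2 = (4 − 3) − 0 = 1, and there is no ∂_2, so H_1 = Z.

H_0 ≅ Z,  H_1 ≅ Z.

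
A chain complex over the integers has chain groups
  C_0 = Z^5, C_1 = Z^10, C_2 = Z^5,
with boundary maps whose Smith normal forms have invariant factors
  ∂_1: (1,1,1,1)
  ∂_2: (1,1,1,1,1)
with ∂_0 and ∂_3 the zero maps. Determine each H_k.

H_0: b_0 = 5 − 0 − 4 = 1; torsion from ∂_1 factors > 1: none. So H_0 ≅ Z.
H_1: b_1 = 10 − 4 − 5 = 1; torsion from ∂_2 factors > 1: none. So H_1 ≅ Z.
H_2: b_2 = 5 − 5 − 0 = 0; torsion from ∂_3 factors > 1: none. So H_2 ≅ 0.

H_0 ≅ Z,  H_1 ≅ Z,  H_2 = 0.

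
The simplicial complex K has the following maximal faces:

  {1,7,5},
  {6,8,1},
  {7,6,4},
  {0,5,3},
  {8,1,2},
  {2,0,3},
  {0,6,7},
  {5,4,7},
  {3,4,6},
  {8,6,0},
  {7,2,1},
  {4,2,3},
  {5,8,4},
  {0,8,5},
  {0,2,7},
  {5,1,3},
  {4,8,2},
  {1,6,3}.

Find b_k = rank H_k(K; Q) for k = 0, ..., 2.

We work with the vertex ordering 0 < 1 < 2 < 3 < 4 < 5 < 6 < 7 < 8. The simplices of K, each written with vertices in increasing order, are:

  0-simplices (9): [0], [1], [2], [3], [4], [5], [6], [7], [8]
  1-simplices (27): (27 of them)
  2-simplices (18): [0,2,3], [0,2,7], [0,3,5], [0,5,8], [0,6,7], [0,6,8], [1,2,7], [1,2,8], [1,3,5], [1,3,6], [1,5,7], [1,6,8], [2,3,4], [2,4,8], [3,4,6], [4,5,7], [4,5,8], [4,6,7]

giving chain groups C_0 ≅ Z^9, C_1 ≅ Z^27, C_2 ≅ Z^18.

Boundary ∂_1: C_1 → C_0 sends each edge [p,q] (with p < q) to q − p. For instance
  ∂[0,7] = [7] − [0].
As a 9×27 matrix over Z this has rank 8, with invariant factors (1,1,1,1,1,1,1,1).

The boundary map ∂_2: C_2 → C_1 maps a triangle to the signed sum of its edges. For instance
  ∂[1,2,7] = [2,7] − [1,7] + [1,2],
  ∂[0,3,5] = [3,5] − [0,5] + [0,3].
The resulting 27×18 matrix has rank 17, and its Smith normal form has invariant factors (1,1,1,1,1,1,1,1,1,1,1,1,1,1,1,1,1).

Computing H_k = (kernel of ∂_k) / (image of ∂_{k+1}):

  H_0: rank C_0 − rank ∂_1 = 9 − 8 = 1, and the invariant factors of ∂_1 are all 1, so H_0 = Z.
  H_1: rank ker ∂_1 − rank ∂_2 = (27 − 8) − 17 = 2, and the invariant factors of ∂_2 are all 1, so H_1 = Z^2.
  H_2: rank ker ∂_2 − rank ∂_3 = (18 − 17) − 0 = 1, and there is no ∂_3, so H_2 = Z.

As a check, the Euler characteristic is 9 − 27 + 18 = 0, which agrees with 1 − 2 + 1 = 0.

Hence the Betti numbers are b_0 = 1, b_1 = 2, b_2 = 1.

b_0 = 1, b_1 = 2, b_2 = 1.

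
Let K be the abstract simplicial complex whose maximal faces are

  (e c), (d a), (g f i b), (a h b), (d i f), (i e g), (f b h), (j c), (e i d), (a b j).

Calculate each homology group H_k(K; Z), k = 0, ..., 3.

H_0 = Z,  H_1 = Z^2,  H_2 = 0,  H_3 = 0.

Order the vertices as a < b < c < d < e < f < g < h < i < j. Listing each simplex with vertices in this order, K has dimension 3 with simplices:

  0-simplices (10): a, b, c, d, e, f, g, h, i, j
  1-simplices (20): ab, ad, ah, aj, bf, bg, bh, bi, bj, ce, cj, de, df, di, eg, ei, fg, fh, fi, gi
  2-simplices (10): abh, abj, bfg, bfh, bfi, bgi, dei, dfi, egi, fgi
  3-simplices (1): bfgi

so the chain groups are C_0 ≅ Z^10, C_1 ≅ Z^20, C_2 ≅ Z^10, C_3 ≅ Z^1.

Boundary ∂_1: C_1 → C_0 sends each edge [p,q] (with p < q) to q − p. For instance
  ∂ce = e − c.
As a 10×20 matrix over Z this has rank 9, with invariant factors (1,1,1,1,1,1,1,1,1).

Boundary ∂_2: C_2 → C_1 sends each 2-simplex [p,q,r] to [q,r] − [p,r] + [p,q]. For instance
  ∂bfg = fg − bg + bf,
  ∂egi = gi − ei + eg.
This gives a 20×10 integer matrix of rank 9; reducing to Smith normal form yields diagonal entries (1,1,1,1,1,1,1,1,1).

The boundary map ∂_3: C_3 → C_2 sends each 3-simplex σ to the alternating sum Σ_i (−1)^i (σ with its i-th vertex removed). For instance
  ∂bfgi = fgi − bgi + bfi − bfg.
The resulting 10×1 matrix has rank 1, and its Smith normal form has invariant factors (1).

From H_k ≅ ker(∂_k) / im(∂_{k+1}) we obtain:

  H_0: rank C_0 − rank ∂_1 = 10 − 9 = 1, and the invariant factors of ∂_1 are all 1, so H_0 ≅ Z.
  H_1: rank ker ∂_1 − rank ∂_2 = (20 − 9) − 9 = 2, and the invariant factors of ∂_2 are all 1, so H_1 ≅ Z^2.
  H_2: rank ker ∂_2 − rank ∂_3 = (10 − 9) − 1 = 0, and the invariant factors of ∂_3 are all 1, so H_2 ≅ 0.
  H_3: rank ker ∂_3 − rank ∂_4 = (1 − 1) − 0 = 0, and there is no ∂_4, so H_3 ≅ 0.

As a check, the Euler characteristic is 10 − 20 + 10 − 1 = -1, which agrees with 1 − 2 + 0 − 0 = -1.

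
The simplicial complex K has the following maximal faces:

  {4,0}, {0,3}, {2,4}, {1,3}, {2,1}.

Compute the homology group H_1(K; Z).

H_1 ≅ Z.

Take the total order 0 < 1 < 2 < 3 < 4 on the vertex set. Then K (dimension 1) consists of the simplices:

  0-simplices (5): [0], [1], [2], [3], [4]
  1-simplices (5): [0,3], [0,4], [1,2], [1,3], [2,4]

Hence C_0 ≅ Z^5, C_1 ≅ Z^5.

∂_1: C_1 → C_0 is given by ∂[p,q] = [q] − [p].
As a 5×5 matrix over Z this has rank 4, with invariant factors (1,1,1,1).

Computing H_k = (kernel of ∂_k) / (image of ∂_{k+1}):

  H_1: rank ker ∂_1 − rank ∂_2 = (5 − 4) − 0 = 1, and there is no ∂_2, so H_1 = Z.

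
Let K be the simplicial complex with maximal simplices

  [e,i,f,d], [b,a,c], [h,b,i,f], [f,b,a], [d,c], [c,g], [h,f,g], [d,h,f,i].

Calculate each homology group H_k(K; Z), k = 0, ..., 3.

H_0 = Z,  H_1 = Z^2,  H_2 = 0,  H_3 = 0.

Fix the vertex order a < b < c < d < e < f < g < h < i and write every simplex with vertices in increasing order. Then dim K = 3 and the simplices of K are:

  0-simplices (9): a, b, c, d, e, f, g, h, i
  1-simplices (20): ab, ac, af, bc, bf, bh, bi, cd, cg, de, df, dh, di, ef, ei, fg, fh, fi, gh, hi
  2-simplices (13): abc, abf, bfh, bfi, bhi, def, dei, dfh, dfi, dhi, efi, fgh, fhi
  3-simplices (3): bfhi, defi, dfhi

giving chain groups C_0 ≅ Z^9, C_1 ≅ Z^20, C_2 ≅ Z^13, C_3 ≅ Z^3.

The boundary map ∂_1: C_1 → C_0 sends each edge [p,q] (with p < q) to q − p.
The resulting 9×20 matrix has rank 8, and its Smith normal form has invariant factors (1,1,1,1,1,1,1,1).

∂_2: C_2 → C_1 sends each 2-simplex [p,q,r] to [q,r] − [p,r] + [p,q]. For instance
  ∂dfi = fi − di + df,
  ∂fhi = hi − fi + fh.
This gives a 20×13 integer matrix of rank 10; reducing to Smith normal form yields diagonal entries (1,1,1,1,1,1,1,1,1,1).

Boundary ∂_3: C_3 → C_2 sends each 3-simplex σ to the alternating sum Σ_i (−1)^i (σ with its i-th vertex removed). For instance
  ∂bfhi = fhi − bhi + bfi − bfh,
  ∂defi = efi − dfi + dei − def.
The resulting 13×3 matrix has rank 3, and its Smith normal form has invariant factors (1,1,1).

Reading off H_k = ker ∂_k / im ∂_{k+1}:

  H_0: rank C_0 − rank ∂_1 = 9 − 8 = 1, and the invariant factors of ∂_1 are all 1, so H_0 ≅ Z.
  H_1: rank ker ∂_1 − rank ∂_2 = (20 − 8) − 10 = 2, and the invariant factors of ∂_2 are all 1, so H_1 ≅ Z^2.
  H_2: rank ker ∂_2 − rank ∂_3 = (13 − 10) − 3 = 0, and the invariant factors of ∂_3 are all 1, so H_2 ≅ 0.
  H_3: rank ker ∂_3 − rank ∂_4 = (3 − 3) − 0 = 0, and there is no ∂_4, so H_3 ≅ 0.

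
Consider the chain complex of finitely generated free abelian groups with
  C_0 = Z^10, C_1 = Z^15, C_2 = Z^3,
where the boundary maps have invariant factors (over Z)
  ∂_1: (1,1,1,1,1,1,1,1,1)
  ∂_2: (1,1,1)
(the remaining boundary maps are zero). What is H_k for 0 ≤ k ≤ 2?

H_0 ≅ Z,  H_1 ≅ Z^3,  H_2 = 0.

H_0: b_0 = 10 − 0 − 9 = 1; torsion from ∂_1 factors > 1: none. So H_0 ≅ Z.
H_1: b_1 = 15 − 9 − 3 = 3; torsion from ∂_2 factors > 1: none. So H_1 ≅ Z^3.
H_2: b_2 = 3 − 3 − 0 = 0; torsion from ∂_3 factors > 1: none. So H_2 ≅ 0.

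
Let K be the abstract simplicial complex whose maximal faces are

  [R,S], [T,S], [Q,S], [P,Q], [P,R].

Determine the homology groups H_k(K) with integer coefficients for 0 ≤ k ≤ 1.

H_0 = Z,  H_1 = Z.

We work with the vertex ordering P < Q < R < S < T. The simplices of K, each written with vertices in increasing order, are:

  0-simplices (5): P, Q, R, S, T
  1-simplices (5): PQ, PR, QS, RS, ST

giving chain groups C_0 ≅ Z^5, C_1 ≅ Z^5.

∂_1: C_1 → C_0 maps an edge to its endpoints' difference, ∂[p,q] = q − p. For instance
  ∂RS = S − R.
As a 5×5 matrix over Z this has rank 4, with invariant factors (1,1,1,1).

Now H_k = ker ∂_k / im ∂_{k+1}, so:

  H_0: rank C_0 − rank ∂_1 = 5 − 4 = 1, and the invariant factors of ∂_1 are all 1, so H_0 = Z.
  H_1: rank ker ∂_1 − rank ∂_2 = (5 − 4) − 0 = 1, and there is no ∂_2, so H_1 = Z.

As a check, the Euler characteristic is 5 − 5 = 0, which agrees with 1 − 1 = 0.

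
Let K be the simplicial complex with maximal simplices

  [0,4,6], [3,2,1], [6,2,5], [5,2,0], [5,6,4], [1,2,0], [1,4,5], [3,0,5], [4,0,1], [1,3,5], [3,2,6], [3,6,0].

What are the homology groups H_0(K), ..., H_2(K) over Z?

H_0 ≅ Z,  H_1 ≅ Z/2Z,  H_2 = 0.

Take the total order 0 < 1 < 2 < 3 < 4 < 5 < 6 on the vertex set. Then K (dimension 2) consists of the simplices:

  0-simplices (7): [0], [1], [2], [3], [4], [5], [6]
  1-simplices (18): [0,1], [0,2], [0,3], [0,4], [0,5], [0,6], [1,2], [1,3], [1,4], [1,5], [2,3], [2,5], [2,6], [3,5], [3,6], [4,5], [4,6], [5,6]
  2-simplices (12): [0,1,2], [0,1,4], [0,2,5], [0,3,5], [0,3,6], [0,4,6], [1,2,3], [1,3,5], [1,4,5], [2,3,6], [2,5,6], [4,5,6]

so the chain groups are C_0 ≅ Z^7, C_1 ≅ Z^18, C_2 ≅ Z^12.

The boundary map ∂_1: C_1 → C_0 is given by ∂[p,q] = [q] − [p].
The resulting 7×18 matrix has rank 6, and its Smith normal form has invariant factors (1,1,1,1,1,1).

∂_2: C_2 → C_1 sends each 2-simplex [p,q,r] to [q,r] − [p,r] + [p,q]. For instance
  ∂[0,2,5] = [2,5] − [0,5] + [0,2],
  ∂[1,2,3] = [2,3] − [1,3] + [1,2].
This gives a 18×12 integer matrix of rank 12; reducing to Smith normal form yields diagonal entries (1,1,1,1,1,1,1,1,1,1,1,2).

Computing H_k = (kernel of ∂_k) / (image of ∂_{k+1}):

  H_0: rank C_0 − rank ∂_1 = 7 − 6 = 1, and the invariant factors of ∂_1 are all 1, so H_0 ≅ Z.
  H_1: rank ker ∂_1 − rank ∂_2 = (18 − 6) − 12 = 0, and ∂_2 has invariant factor 2 > 1, so H_1 ≅ Z/2Z.
  H_2: rank ker ∂_2 − rank ∂_3 = (12 − 12) − 0 = 0, and there is no ∂_3, so H_2 ≅ 0.

As a check, the Euler characteristic is 7 − 18 + 12 = 1, which agrees with 1 − 0 + 0 = 1.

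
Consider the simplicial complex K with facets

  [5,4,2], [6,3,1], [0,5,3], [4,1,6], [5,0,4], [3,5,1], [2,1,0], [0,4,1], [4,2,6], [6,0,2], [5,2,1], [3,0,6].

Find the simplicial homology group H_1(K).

H_1 = Z/2.

Order the vertices as 0 < 1 < 2 < 3 < 4 < 5 < 6. Listing each simplex with vertices in this order, K has dimension 2 with simplices:

  0-simplices (7): [0], [1], [2], [3], [4], [5], [6]
  1-simplices (18): [0,1], [0,2], [0,3], [0,4], [0,5], [0,6], [1,2], [1,3], [1,4], [1,5], [1,6], [2,4], [2,5], [2,6], [3,5], [3,6], [4,5], [4,6]
  2-simplices (12): [0,1,2], [0,1,4], [0,2,6], [0,3,5], [0,3,6], [0,4,5], [1,2,5], [1,3,5], [1,3,6], [1,4,6], [2,4,5], [2,4,6]

giving chain groups C_0 ≅ Z^7, C_1 ≅ Z^18, C_2 ≅ Z^12.

The boundary map ∂_1: C_1 → C_0 sends each edge [p,q] (with p < q) to q − p.
The 7×18 boundary matrix has rank 6 and Smith normal form diag(1,1,1,1,1,1).

The boundary map ∂_2: C_2 → C_1 maps a triangle to the signed sum of its edges. For instance
  ∂[0,2,6] = [2,6] − [0,6] + [0,2],
  ∂[0,3,6] = [3,6] − [0,6] + [0,3].
As a 18×12 matrix over Z this has rank 12, with invariant factors (1,1,1,1,1,1,1,1,1,1,1,2).

Computing H_k = (kernel of ∂_k) / (image of ∂_{k+1}):

  H_1: rank ker ∂_1 − rank ∂_2 = (18 − 6) − 12 = 0, and ∂_2 has invariant factor 2 > 1, so H_1 = Z/2.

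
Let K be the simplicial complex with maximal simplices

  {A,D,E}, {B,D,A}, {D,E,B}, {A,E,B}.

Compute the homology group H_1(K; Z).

Take the total order A < B < D < E on the vertex set. Then K (dimension 2) consists of the simplices:

  0-simplices (4): A, B, D, E
  1-simplices (6): AB, AD, AE, BD, BE, DE
  2-simplices (4): ABD, ABE, ADE, BDE

so the chain groups are C_0 ≅ Z^4, C_1 ≅ Z^6, C_2 ≅ Z^4.

Boundary ∂_1: C_1 → C_0 is given by ∂[p,q] = [q] − [p].
This gives a 4×6 integer matrix of rank 3; reducing to Smith normal form yields diagonal entries (1,1,1).

Boundary ∂_2: C_2 → C_1 maps a triangle to the signed sum of its edges. For instance
  ∂ABD = BD − AD + AB,
  ∂ADE = DE − AE + AD.
As a 6×4 matrix over Z this has rank 3, with invariant factors (1,1,1).

Now H_k = ker ∂_k / im ∂_{k+1}, so:

  H_1: rank ker ∂_1 − rank ∂_2 = (6 − 3) − 3 = 0, and the invariant factors of ∂_2 are all 1, so H_1 ≅ 0.

H_1 ≅ 0.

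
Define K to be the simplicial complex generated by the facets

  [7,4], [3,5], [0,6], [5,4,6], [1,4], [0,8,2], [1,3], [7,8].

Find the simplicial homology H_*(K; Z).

H_0 ≅ Z,  H_1 ≅ Z^2,  H_2 = 0.

We work with the vertex ordering 0 < 1 < 2 < 3 < 4 < 5 < 6 < 7 < 8. The simplices of K, each written with vertices in increasing order, are:

  0-simplices (9): [0], [1], [2], [3], [4], [5], [6], [7], [8]
  1-simplices (12): [0,2], [0,6], [0,8], [1,3], [1,4], [2,8], [3,5], [4,5], [4,6], [4,7], [5,6], [7,8]
  2-simplices (2): [0,2,8], [4,5,6]

Hence C_0 ≅ Z^9, C_1 ≅ Z^12, C_2 ≅ Z^2.

The boundary map ∂_1: C_1 → C_0 is given by ∂[p,q] = [q] − [p]. For instance
  ∂[0,8] = [8] − [0].
This gives a 9×12 integer matrix of rank 8; reducing to Smith normal form yields diagonal entries (1,1,1,1,1,1,1,1).

∂_2: C_2 → C_1 sends each 2-simplex [p,q,r] to [q,r] − [p,r] + [p,q]. For instance
  ∂[0,2,8] = [2,8] − [0,8] + [0,2],
  ∂[4,5,6] = [5,6] − [4,6] + [4,5].
This gives a 12×2 integer matrix of rank 2; reducing to Smith normal form yields diagonal entries (1,1).

Computing H_k = (kernel of ∂_k) / (image of ∂_{k+1}):

  H_0: rank C_0 − rank ∂_1 = 9 − 8 = 1, and the invariant factors of ∂_1 are all 1, so H_0 = Z.
  H_1: rank ker ∂_1 − rank ∂_2 = (12 − 8) − 2 = 2, and the invariant factors of ∂_2 are all 1, so H_1 = Z^2.
  H_2: rank ker ∂_2 − rank ∂_3 = (2 − 2) − 0 = 0, and there is no ∂_3, so H_2 = 0.

As a check, the Euler characteristic is 9 − 12 + 2 = -1, which agrees with 1 − 2 + 0 = -1.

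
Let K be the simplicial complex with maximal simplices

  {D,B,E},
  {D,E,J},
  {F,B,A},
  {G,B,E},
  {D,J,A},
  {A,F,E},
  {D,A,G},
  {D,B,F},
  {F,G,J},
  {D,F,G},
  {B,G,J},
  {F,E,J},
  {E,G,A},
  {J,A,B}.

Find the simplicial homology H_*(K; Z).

H_0 = Z,  H_1 = Z^2,  H_2 = Z.

We work with the vertex ordering A < B < D < E < F < G < J. The simplices of K, each written with vertices in increasing order, are:

  0-simplices (7): A, B, D, E, F, G, J
  1-simplices (21): AB, AD, AE, AF, AG, AJ, BD, BE, BF, BG, BJ, DE, DF, DG, DJ, EF, EG, EJ, FG, FJ, GJ
  2-simplices (14): ABF, ABJ, ADG, ADJ, AEF, AEG, BDE, BDF, BEG, BGJ, DEJ, DFG, EFJ, FGJ

Hence C_0 ≅ Z^7, C_1 ≅ Z^21, C_2 ≅ Z^14.

Boundary ∂_1: C_1 → C_0 is given by ∂[p,q] = [q] − [p]. For instance
  ∂AF = F − A.
The 7×21 boundary matrix has rank 6 and Smith normal form diag(1,1,1,1,1,1).

The boundary map ∂_2: C_2 → C_1 acts by ∂[p,q,r] = [q,r] − [p,r] + [p,q]. For instance
  ∂ADG = DG − AG + AD,
  ∂BDF = DF − BF + BD.
The resulting 21×14 matrix has rank 13, and its Smith normal form has invariant factors (1,1,1,1,1,1,1,1,1,1,1,1,1).

Now H_k = ker ∂_k / im ∂_{k+1}, so:

  H_0: rank C_0 − rank ∂_1 = 7 − 6 = 1, and the invariant factors of ∂_1 are all 1, so H_0 = Z.
  H_1: rank ker ∂_1 − rank ∂_2 = (21 − 6) − 13 = 2, and the invariant factors of ∂_2 are all 1, so H_1 = Z^2.
  H_2: rank ker ∂_2 − rank ∂_3 = (14 − 13) − 0 = 1, and there is no ∂_3, so H_2 = Z.

As a check, the Euler characteristic is 7 − 21 + 14 = 0, which agrees with 1 − 2 + 1 = 0.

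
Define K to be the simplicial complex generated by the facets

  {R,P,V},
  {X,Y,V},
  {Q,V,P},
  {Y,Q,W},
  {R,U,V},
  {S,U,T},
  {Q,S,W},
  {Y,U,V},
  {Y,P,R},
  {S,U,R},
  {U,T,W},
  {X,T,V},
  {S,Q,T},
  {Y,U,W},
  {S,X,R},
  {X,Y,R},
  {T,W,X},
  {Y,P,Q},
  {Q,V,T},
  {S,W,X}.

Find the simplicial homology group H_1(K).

H_1 ≅ Z ⊕ Z/2Z.

Fix the vertex order P < Q < R < S < T < U < V < W < X < Y and write every simplex with vertices in increasing order. Then dim K = 2 and the simplices of K are:

  0-simplices (10): P, Q, R, S, T, U, V, W, X, Y
  1-simplices (30): PQ, PR, PV, PY, QS, QT, QV, QW, QY, RS, RU, RV, RX, RY, ST, SU, SW, SX, TU, TV, TW, TX, UV, UW, UY, VX, VY, WX, WY, XY
  2-simplices (20): PQV, PQY, PRV, PRY, QST, QSW, QTV, QWY, RSU, RSX, RUV, RXY, STU, SWX, TUW, TVX, TWX, UVY, UWY, VXY

giving chain groups C_0 ≅ Z^10, C_1 ≅ Z^30, C_2 ≅ Z^20.

Boundary ∂_1: C_1 → C_0 sends each edge [p,q] (with p < q) to q − p. For instance
  ∂VX = X − V.
As a 10×30 matrix over Z this has rank 9, with invariant factors (1,1,1,1,1,1,1,1,1).

Boundary ∂_2: C_2 → C_1 sends each 2-simplex [p,q,r] to [q,r] − [p,r] + [p,q]. For instance
  ∂UWY = WY − UY + UW,
  ∂QSW = SW − QW + QS.
The 30×20 boundary matrix has rank 20 and Smith normal form diag(1,1,1,1,1,1,1,1,1,1,1,1,1,1,1,1,1,1,1,2).

Computing H_k = (kernel of ∂_k) / (image of ∂_{k+1}):

  H_1: rank ker ∂_1 − rank ∂_2 = (30 − 9) − 20 = 1, and ∂_2 has invariant factor 2 > 1, so H_1 = Z ⊕ Z/2Z.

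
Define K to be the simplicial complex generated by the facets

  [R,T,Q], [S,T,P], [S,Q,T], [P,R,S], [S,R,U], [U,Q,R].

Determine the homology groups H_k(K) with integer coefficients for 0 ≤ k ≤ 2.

H_0 = Z,  H_1 = Z,  H_2 = 0.

We work with the vertex ordering P < Q < R < S < T < U. The simplices of K, each written with vertices in increasing order, are:

  0-simplices (6): P, Q, R, S, T, U
  1-simplices (12): PR, PS, PT, QR, QS, QT, QU, RS, RT, RU, ST, SU
  2-simplices (6): PRS, PST, QRT, QRU, QST, RSU

so the chain groups are C_0 ≅ Z^6, C_1 ≅ Z^12, C_2 ≅ Z^6.

Boundary ∂_1: C_1 → C_0 is given by ∂[p,q] = [q] − [p].
As a 6×12 matrix over Z this has rank 5, with invariant factors (1,1,1,1,1).

The boundary map ∂_2: C_2 → C_1 sends each 2-simplex [p,q,r] to [q,r] − [p,r] + [p,q]. For instance
  ∂QST = ST − QT + QS,
  ∂QRT = RT − QT + QR.
The resulting 12×6 matrix has rank 6, and its Smith normal form has invariant factors (1,1,1,1,1,1).

From H_k ≅ ker(∂_k) / im(∂_{k+1}) we obtain:

  H_0: rank C_0 − rank ∂_1 = 6 − 5 = 1, and the invariant factors of ∂_1 are all 1, so H_0 = Z.
  H_1: rank ker ∂_1 − rank ∂_2 = (12 − 5) − 6 = 1, and the invariant factors of ∂_2 are all 1, so H_1 = Z.
  H_2: rank ker ∂_2 − rank ∂_3 = (6 − 6) − 0 = 0, and there is no ∂_3, so H_2 = 0.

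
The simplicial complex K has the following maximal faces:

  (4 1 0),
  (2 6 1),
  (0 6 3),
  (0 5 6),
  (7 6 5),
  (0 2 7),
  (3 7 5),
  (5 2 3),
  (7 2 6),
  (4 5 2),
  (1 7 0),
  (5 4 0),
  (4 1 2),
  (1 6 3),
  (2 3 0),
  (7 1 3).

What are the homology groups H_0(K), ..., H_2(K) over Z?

H_0 ≅ Z,  H_1 ≅ Z^2,  H_2 ≅ Z.

We work with the vertex ordering 0 < 1 < 2 < 3 < 4 < 5 < 6 < 7. The simplices of K, each written with vertices in increasing order, are:

  0-simplices (8): [0], [1], [2], [3], [4], [5], [6], [7]
  1-simplices (24): (24 of them)
  2-simplices (16): [0,1,4], [0,1,7], [0,2,3], [0,2,7], [0,3,6], [0,4,5], [0,5,6], [1,2,4], [1,2,6], [1,3,6], [1,3,7], [2,3,5], [2,4,5], [2,6,7], [3,5,7], [5,6,7]

Hence C_0 ≅ Z^8, C_1 ≅ Z^24, C_2 ≅ Z^16.

The boundary map ∂_1: C_1 → C_0 sends each edge [p,q] (with p < q) to q − p.
As a 8×24 matrix over Z this has rank 7, with invariant factors (1,1,1,1,1,1,1).

The boundary map ∂_2: C_2 → C_1 acts by ∂[p,q,r] = [q,r] − [p,r] + [p,q]. For instance
  ∂[1,2,6] = [2,6] − [1,6] + [1,2],
  ∂[1,3,6] = [3,6] − [1,6] + [1,3].
As a 24×16 matrix over Z this has rank 15, with invariant factors (1,1,1,1,1,1,1,1,1,1,1,1,1,1,1).

Now H_k = ker ∂_k / im ∂_{k+1}, so:

  H_0: rank C_0 − rank ∂_1 = 8 − 7 = 1, and the invariant factors of ∂_1 are all 1, so H_0 ≅ Z.
  H_1: rank ker ∂_1 − rank ∂_2 = (24 − 7) − 15 = 2, and the invariant factors of ∂_2 are all 1, so H_1 ≅ Z^2.
  H_2: rank ker ∂_2 − rank ∂_3 = (16 − 15) − 0 = 1, and there is no ∂_3, so H_2 ≅ Z.

(K is a triangulation of the torus T^2.)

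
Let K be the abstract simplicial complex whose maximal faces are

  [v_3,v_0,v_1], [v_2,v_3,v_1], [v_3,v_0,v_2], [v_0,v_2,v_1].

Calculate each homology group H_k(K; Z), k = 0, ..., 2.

We work with the vertex ordering v_0 < v_1 < v_2 < v_3. The simplices of K, each written with vertices in increasing order, are:

  0-simplices (4): [v_0], [v_1], [v_2], [v_3]
  1-simplices (6): [v_0,v_1], [v_0,v_2], [v_0,v_3], [v_1,v_2], [v_1,v_3], [v_2,v_3]
  2-simplices (4): [v_0,v_1,v_2], [v_0,v_1,v_3], [v_0,v_2,v_3], [v_1,v_2,v_3]

giving chain groups C_0 ≅ Z^4, C_1 ≅ Z^6, C_2 ≅ Z^4.

Boundary ∂_1: C_1 → C_0 is given by ∂[p,q] = [q] − [p]. For instance
  ∂[v_0,v_1] = [v_1] − [v_0].
As a 4×6 matrix over Z this has rank 3, with invariant factors (1,1,1).

∂_2: C_2 → C_1 acts by ∂[p,q,r] = [q,r] − [p,r] + [p,q]. For instance
  ∂[v_0,v_2,v_3] = [v_2,v_3] − [v_0,v_3] + [v_0,v_2],
  ∂[v_0,v_1,v_3] = [v_1,v_3] − [v_0,v_3] + [v_0,v_1].
As a 6×4 matrix over Z this has rank 3, with invariant factors (1,1,1).

Reading off H_k = ker ∂_k / im ∂_{k+1}:

  H_0: rank C_0 − rank ∂_1 = 4 − 3 = 1, and the invariant factors of ∂_1 are all 1, so H_0 = Z.
  H_1: rank ker ∂_1 − rank ∂_2 = (6 − 3) − 3 = 0, and the invariant factors of ∂_2 are all 1, so H_1 = 0.
  H_2: rank ker ∂_2 − rank ∂_3 = (4 − 3) − 0 = 1, and there is no ∂_3, so H_2 = Z.

As a check, the Euler characteristic is 4 − 6 + 4 = 2, which agrees with 1 − 0 + 1 = 2.

H_0 ≅ Z,  H_1 = 0,  H_2 ≅ Z.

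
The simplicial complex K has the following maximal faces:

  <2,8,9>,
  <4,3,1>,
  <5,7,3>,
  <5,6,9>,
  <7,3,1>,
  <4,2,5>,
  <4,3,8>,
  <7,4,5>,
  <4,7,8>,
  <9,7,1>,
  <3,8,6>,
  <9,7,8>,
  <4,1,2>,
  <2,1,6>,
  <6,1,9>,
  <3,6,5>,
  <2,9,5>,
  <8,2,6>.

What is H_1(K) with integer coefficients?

H_1 = Z ⊕ Z/2Z.

Order the vertices as 1 < 2 < 3 < 4 < 5 < 6 < 7 < 8 < 9. Listing each simplex with vertices in this order, K has dimension 2 with simplices:

  0-simplices (9): [1], [2], [3], [4], [5], [6], [7], [8], [9]
  1-simplices (27): (27 of them)
  2-simplices (18): [1,2,4], [1,2,6], [1,3,4], [1,3,7], [1,6,9], [1,7,9], [2,4,5], [2,5,9], [2,6,8], [2,8,9], [3,4,8], [3,5,6], [3,5,7], [3,6,8], [4,5,7], [4,7,8], [5,6,9], [7,8,9]

so the chain groups are C_0 ≅ Z^9, C_1 ≅ Z^27, C_2 ≅ Z^18.

The boundary map ∂_1: C_1 → C_0 sends each edge [p,q] (with p < q) to q − p. For instance
  ∂[4,5] = [5] − [4].
As a 9×27 matrix over Z this has rank 8, with invariant factors (1,1,1,1,1,1,1,1).

The boundary map ∂_2: C_2 → C_1 sends each 2-simplex [p,q,r] to [q,r] − [p,r] + [p,q]. For instance
  ∂[2,5,9] = [5,9] − [2,9] + [2,5],
  ∂[4,5,7] = [5,7] − [4,7] + [4,5].
This gives a 27×18 integer matrix of rank 18; reducing to Smith normal form yields diagonal entries (1,1,1,1,1,1,1,1,1,1,1,1,1,1,1,1,1,2).

From H_k ≅ ker(∂_k) / im(∂_{k+1}) we obtain:

  H_1: rank ker ∂_1 − rank ∂_2 = (27 − 8) − 18 = 1, and ∂_2 has invariant factor 2 > 1, so H_1 ≅ Z ⊕ Z/2Z.

(K is a triangulation of the Klein bottle.)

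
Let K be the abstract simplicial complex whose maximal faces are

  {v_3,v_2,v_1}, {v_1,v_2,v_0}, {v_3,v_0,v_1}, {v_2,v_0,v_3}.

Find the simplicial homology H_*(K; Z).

We work with the vertex ordering v_0 < v_1 < v_2 < v_3. The simplices of K, each written with vertices in increasing order, are:

  0-simplices (4): [v_0], [v_1], [v_2], [v_3]
  1-simplices (6): [v_0,v_1], [v_0,v_2], [v_0,v_3], [v_1,v_2], [v_1,v_3], [v_2,v_3]
  2-simplices (4): [v_0,v_1,v_2], [v_0,v_1,v_3], [v_0,v_2,v_3], [v_1,v_2,v_3]

giving chain groups C_0 ≅ Z^4, C_1 ≅ Z^6, C_2 ≅ Z^4.

∂_1: C_1 → C_0 sends each edge [p,q] (with p < q) to q − p. For instance
  ∂[v_0,v_2] = [v_2] − [v_0].
The 4×6 boundary matrix has rank 3 and Smith normal form diag(1,1,1).

The boundary map ∂_2: C_2 → C_1 sends each 2-simplex [p,q,r] to [q,r] − [p,r] + [p,q]. For instance
  ∂[v_1,v_2,v_3] = [v_2,v_3] − [v_1,v_3] + [v_1,v_2],
  ∂[v_0,v_1,v_2] = [v_1,v_2] − [v_0,v_2] + [v_0,v_1].
The 6×4 boundary matrix has rank 3 and Smith normal form diag(1,1,1).

Reading off H_k = ker ∂_k / im ∂_{k+1}:

  H_0: rank C_0 − rank ∂_1 = 4 − 3 = 1, and the invariant factors of ∂_1 are all 1, so H_0 = Z.
  H_1: rank ker ∂_1 − rank ∂_2 = (6 − 3) − 3 = 0, and the invariant factors of ∂_2 are all 1, so H_1 = 0.
  H_2: rank ker ∂_2 − rank ∂_3 = (4 − 3) − 0 = 1, and there is no ∂_3, so H_2 = Z.

As a check, the Euler characteristic is 4 − 6 + 4 = 2, which agrees with 1 − 0 + 1 = 2.
(K is a triangulation of the 2-sphere S^2.)

H_0 = Z,  H_1 = 0,  H_2 = Z.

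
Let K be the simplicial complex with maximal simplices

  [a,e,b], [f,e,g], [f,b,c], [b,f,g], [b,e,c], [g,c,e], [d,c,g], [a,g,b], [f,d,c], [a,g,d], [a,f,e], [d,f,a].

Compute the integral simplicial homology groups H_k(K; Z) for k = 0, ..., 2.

H_0 = Z,  H_1 = Z/2,  H_2 = 0.

Fix the vertex order a < b < c < d < e < f < g and write every simplex with vertices in increasing order. Then dim K = 2 and the simplices of K are:

  0-simplices (7): a, b, c, d, e, f, g
  1-simplices (18): ab, ad, ae, af, ag, bc, be, bf, bg, cd, ce, cf, cg, df, dg, ef, eg, fg
  2-simplices (12): abe, abg, adf, adg, aef, bce, bcf, bfg, cdf, cdg, ceg, efg

so the chain groups are C_0 ≅ Z^7, C_1 ≅ Z^18, C_2 ≅ Z^12.

∂_1: C_1 → C_0 maps an edge to its endpoints' difference, ∂[p,q] = q − p. For instance
  ∂ae = e − a.
The 7×18 boundary matrix has rank 6 and Smith normal form diag(1,1,1,1,1,1).

∂_2: C_2 → C_1 acts by ∂[p,q,r] = [q,r] − [p,r] + [p,q]. For instance
  ∂cdg = dg − cg + cd,
  ∂efg = fg − eg + ef.
The resulting 18×12 matrix has rank 12, and its Smith normal form has invariant factors (1,1,1,1,1,1,1,1,1,1,1,2).

From H_k ≅ ker(∂_k) / im(∂_{k+1}) we obtain:

  H_0: rank C_0 − rank ∂_1 = 7 − 6 = 1, and the invariant factors of ∂_1 are all 1, so H_0 ≅ Z.
  H_1: rank ker ∂_1 − rank ∂_2 = (18 − 6) − 12 = 0, and ∂_2 has invariant factor 2 > 1, so H_1 ≅ Z/2.
  H_2: rank ker ∂_2 − rank ∂_3 = (12 − 12) − 0 = 0, and there is no ∂_3, so H_2 ≅ 0.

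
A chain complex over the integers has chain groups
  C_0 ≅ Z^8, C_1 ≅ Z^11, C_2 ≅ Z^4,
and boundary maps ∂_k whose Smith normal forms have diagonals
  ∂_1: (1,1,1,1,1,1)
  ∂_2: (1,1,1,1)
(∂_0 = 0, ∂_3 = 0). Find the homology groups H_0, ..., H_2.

H_0 = Z^2,  H_1 = Z,  H_2 = 0.

H_0: b_0 = 8 − 0 − 6 = 2; torsion from ∂_1 factors > 1: none. So H_0 = Z^2.
H_1: b_1 = 11 − 6 − 4 = 1; torsion from ∂_2 factors > 1: none. So H_1 = Z.
H_2: b_2 = 4 − 4 − 0 = 0; torsion from ∂_3 factors > 1: none. So H_2 = 0.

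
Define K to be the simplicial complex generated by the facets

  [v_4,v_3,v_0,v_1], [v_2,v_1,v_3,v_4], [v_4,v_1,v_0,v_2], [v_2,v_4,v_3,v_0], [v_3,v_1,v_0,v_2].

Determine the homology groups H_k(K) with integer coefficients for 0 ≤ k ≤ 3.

H_0 ≅ Z,  H_1 = 0,  H_2 = 0,  H_3 ≅ Z.

Fix the vertex order v_0 < v_1 < v_2 < v_3 < v_4 and write every simplex with vertices in increasing order. Then dim K = 3 and the simplices of K are:

  0-simplices (5): [v_0], [v_1], [v_2], [v_3], [v_4]
  1-simplices (10): [v_0,v_1], [v_0,v_2], [v_0,v_3], [v_0,v_4], [v_1,v_2], [v_1,v_3], [v_1,v_4], [v_2,v_3], [v_2,v_4], [v_3,v_4]
  2-simplices (10): [v_0,v_1,v_2], [v_0,v_1,v_3], [v_0,v_1,v_4], [v_0,v_2,v_3], [v_0,v_2,v_4], [v_0,v_3,v_4], [v_1,v_2,v_3], [v_1,v_2,v_4], [v_1,v_3,v_4], [v_2,v_3,v_4]
  3-simplices (5): [v_0,v_1,v_2,v_3], [v_0,v_1,v_2,v_4], [v_0,v_1,v_3,v_4], [v_0,v_2,v_3,v_4], [v_1,v_2,v_3,v_4]

Hence C_0 ≅ Z^5, C_1 ≅ Z^10, C_2 ≅ Z^10, C_3 ≅ Z^5.

Boundary ∂_1: C_1 → C_0 maps an edge to its endpoints' difference, ∂[p,q] = q − p. For instance
  ∂[v_0,v_2] = [v_2] − [v_0].
The resulting 5×10 matrix has rank 4, and its Smith normal form has invariant factors (1,1,1,1).

∂_2: C_2 → C_1 acts by ∂[p,q,r] = [q,r] − [p,r] + [p,q]. For instance
  ∂[v_0,v_2,v_3] = [v_2,v_3] − [v_0,v_3] + [v_0,v_2],
  ∂[v_1,v_2,v_3] = [v_2,v_3] − [v_1,v_3] + [v_1,v_2].
The 10×10 boundary matrix has rank 6 and Smith normal form diag(1,1,1,1,1,1).

∂_3: C_3 → C_2 sends each 3-simplex σ to the alternating sum Σ_i (−1)^i (σ with its i-th vertex removed). For instance
  ∂[v_0,v_1,v_3,v_4] = [v_1,v_3,v_4] − [v_0,v_3,v_4] + [v_0,v_1,v_4] − [v_0,v_1,v_3],
  ∂[v_0,v_1,v_2,v_4] = [v_1,v_2,v_4] − [v_0,v_2,v_4] + [v_0,v_1,v_4] − [v_0,v_1,v_2].
As a 10×5 matrix over Z this has rank 4, with invariant factors (1,1,1,1).

Reading off H_k = ker ∂_k / im ∂_{k+1}:

  H_0: rank C_0 − rank ∂_1 = 5 − 4 = 1, and the invariant factors of ∂_1 are all 1, so H_0 ≅ Z.
  H_1: rank ker ∂_1 − rank ∂_2 = (10 − 4) − 6 = 0, and the invariant factors of ∂_2 are all 1, so H_1 ≅ 0.
  H_2: rank ker ∂_2 − rank ∂_3 = (10 − 6) − 4 = 0, and the invariant factors of ∂_3 are all 1, so H_2 ≅ 0.
  H_3: rank ker ∂_3 − rank ∂_4 = (5 − 4) − 0 = 1, and there is no ∂_4, so H_3 ≅ Z.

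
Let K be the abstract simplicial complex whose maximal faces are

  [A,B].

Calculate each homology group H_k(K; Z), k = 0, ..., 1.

H_0 ≅ Z,  H_1 = 0.

Order the vertices as A < B. Listing each simplex with vertices in this order, K has dimension 1 with simplices:

  0-simplices (2): A, B
  1-simplices (1): AB

so the chain groups are C_0 ≅ Z^2, C_1 ≅ Z^1.

∂_1: C_1 → C_0 maps an edge to its endpoints' difference, ∂[p,q] = q − p. For instance
  ∂AB = B − A.
The 2×1 boundary matrix has rank 1 and Smith normal form diag(1).

From H_k ≅ ker(∂_k) / im(∂_{k+1}) we obtain:

  H_0: rank C_0 − rank ∂_1 = 2 − 1 = 1, and the invariant factors of ∂_1 are all 1, so H_0 = Z.
  H_1: rank ker ∂_1 − rank ∂_2 = (1 − 1) − 0 = 0, and there is no ∂_2, so H_1 = 0.

As a check, the Euler characteristic is 2 − 1 = 1, which agrees with 1 − 0 = 1.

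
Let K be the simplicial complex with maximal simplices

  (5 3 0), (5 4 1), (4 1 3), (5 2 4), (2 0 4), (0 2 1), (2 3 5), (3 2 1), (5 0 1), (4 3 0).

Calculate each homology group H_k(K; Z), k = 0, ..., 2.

H_0 = Z,  H_1 = Z/2Z,  H_2 = 0.

Order the vertices as 0 < 1 < 2 < 3 < 4 < 5. Listing each simplex with vertices in this order, K has dimension 2 with simplices:

  0-simplices (6): [0], [1], [2], [3], [4], [5]
  1-simplices (15): [0,1], [0,2], [0,3], [0,4], [0,5], [1,2], [1,3], [1,4], [1,5], [2,3], [2,4], [2,5], [3,4], [3,5], [4,5]
  2-simplices (10): [0,1,2], [0,1,5], [0,2,4], [0,3,4], [0,3,5], [1,2,3], [1,3,4], [1,4,5], [2,3,5], [2,4,5]

giving chain groups C_0 ≅ Z^6, C_1 ≅ Z^15, C_2 ≅ Z^10.

Boundary ∂_1: C_1 → C_0 is given by ∂[p,q] = [q] − [p]. For instance
  ∂[0,1] = [1] − [0].
The 6×15 boundary matrix has rank 5 and Smith normal form diag(1,1,1,1,1).

∂_2: C_2 → C_1 acts by ∂[p,q,r] = [q,r] − [p,r] + [p,q]. For instance
  ∂[1,3,4] = [3,4] − [1,4] + [1,3],
  ∂[0,1,5] = [1,5] − [0,5] + [0,1].
As a 15×10 matrix over Z this has rank 10, with invariant factors (1,1,1,1,1,1,1,1,1,2).

Computing H_k = (kernel of ∂_k) / (image of ∂_{k+1}):

  H_0: rank C_0 − rank ∂_1 = 6 − 5 = 1, and the invariant factors of ∂_1 are all 1, so H_0 = Z.
  H_1: rank ker ∂_1 − rank ∂_2 = (15 − 5) − 10 = 0, and ∂_2 has invariant factor 2 > 1, so H_1 = Z/2Z.
  H_2: rank ker ∂_2 − rank ∂_3 = (10 − 10) − 0 = 0, and there is no ∂_3, so H_2 = 0.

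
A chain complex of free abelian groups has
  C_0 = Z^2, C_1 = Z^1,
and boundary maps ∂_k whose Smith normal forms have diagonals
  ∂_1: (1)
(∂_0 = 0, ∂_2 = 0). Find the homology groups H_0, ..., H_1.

H_0 ≅ Z,  H_1 = 0.

H_0: b_0 = 2 − 0 − 1 = 1; torsion from ∂_1 factors > 1: none. So H_0 ≅ Z.
H_1: b_1 = 1 − 1 − 0 = 0; torsion from ∂_2 factors > 1: none. So H_1 ≅ 0.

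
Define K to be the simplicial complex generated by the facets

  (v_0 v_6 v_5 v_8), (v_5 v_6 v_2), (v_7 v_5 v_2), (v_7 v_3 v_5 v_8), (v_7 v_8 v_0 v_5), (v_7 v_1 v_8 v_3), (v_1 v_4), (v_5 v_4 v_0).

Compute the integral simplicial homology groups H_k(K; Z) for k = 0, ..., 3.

H_0 ≅ Z,  H_1 ≅ Z,  H_2 = 0,  H_3 = 0.

K has 9 vertices, 21 edges, 16 triangles, 4 3-simplices.
rank ∂_0 = 0, rank ∂_1 = 8 ⇒ b_0 = 9 − 0 − 8 = 1; all invariant factors of ∂_1 are 1 so no torsion. So H_0 = Z.
rank ∂_1 = 8, rank ∂_2 = 12 ⇒ b_1 = 21 − 8 − 12 = 1; all invariant factors of ∂_2 are 1 so no torsion. So H_1 = Z.
rank ∂_2 = 12, rank ∂_3 = 4 ⇒ b_2 = 16 − 12 − 4 = 0; all invariant factors of ∂_3 are 1 so no torsion. So H_2 = 0.
rank ∂_3 = 4, rank ∂_4 = 0 ⇒ b_3 = 4 − 4 − 0 = 0. So H_3 = 0.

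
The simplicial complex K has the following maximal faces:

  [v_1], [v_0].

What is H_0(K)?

H_0 ≅ Z^2.

Order the vertices as v_0 < v_1. Listing each simplex with vertices in this order, K has dimension 0 with simplices:

  0-simplices (2): [v_0], [v_1]

giving chain groups C_0 ≅ Z^2.

Reading off H_k = ker ∂_k / im ∂_{k+1}:

  H_0: rank C_0 − rank ∂_1 = 2 − 0 = 2, and there is no ∂_1, so H_0 ≅ Z^2.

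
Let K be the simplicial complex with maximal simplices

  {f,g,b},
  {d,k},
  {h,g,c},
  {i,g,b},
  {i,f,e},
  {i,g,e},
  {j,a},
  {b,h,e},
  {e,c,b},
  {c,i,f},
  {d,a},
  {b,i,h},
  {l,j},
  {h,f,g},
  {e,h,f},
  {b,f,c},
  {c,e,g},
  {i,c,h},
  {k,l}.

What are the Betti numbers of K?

Order the vertices as a < b < c < d < e < f < g < h < i < j < k < l. Listing each simplex with vertices in this order, K has dimension 2 with simplices:

  0-simplices (12): a, b, c, d, e, f, g, h, i, j, k, l
  1-simplices (26): ad, aj, bc, be, bf, bg, bh, bi, ce, cf, cg, ch, ci, dk, ef, eg, eh, ei, fg, fh, fi, gh, gi, hi, jl, kl
  2-simplices (14): bce, bcf, beh, bfg, bgi, bhi, ceg, cfi, cgh, chi, efh, efi, egi, fgh

so the chain groups are C_0 ≅ Z^12, C_1 ≅ Z^26, C_2 ≅ Z^14.

The boundary map ∂_1: C_1 → C_0 maps an edge to its endpoints' difference, ∂[p,q] = q − p.
The 12×26 boundary matrix has rank 10 and Smith normal form diag(1,1,1,1,1,1,1,1,1,1).

Boundary ∂_2: C_2 → C_1 acts by ∂[p,q,r] = [q,r] − [p,r] + [p,q]. For instance
  ∂beh = eh − bh + be,
  ∂bgi = gi − bi + bg.
The resulting 26×14 matrix has rank 13, and its Smith normal form has invariant factors (1,1,1,1,1,1,1,1,1,1,1,1,1).

Reading off H_k = ker ∂_k / im ∂_{k+1}:

  H_0: rank C_0 − rank ∂_1 = 12 − 10 = 2, and the invariant factors of ∂_1 are all 1, so H_0 = Z^2.
  H_1: rank ker ∂_1 − rank ∂_2 = (26 − 10) − 13 = 3, and the invariant factors of ∂_2 are all 1, so H_1 = Z^3.
  H_2: rank ker ∂_2 − rank ∂_3 = (14 − 13) − 0 = 1, and there is no ∂_3, so H_2 = Z.

Hence the Betti numbers are b_0 = 2, b_1 = 3, b_2 = 1.

b_0 = 2, b_1 = 3, b_2 = 1.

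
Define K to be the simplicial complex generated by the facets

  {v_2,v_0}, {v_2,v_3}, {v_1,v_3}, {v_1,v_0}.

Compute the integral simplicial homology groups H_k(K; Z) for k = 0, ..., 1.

H_0 ≅ Z,  H_1 ≅ Z.

K has 4 vertices, 4 edges.
rank ∂_0 = 0, rank ∂_1 = 3 ⇒ b_0 = 4 − 0 − 3 = 1; all invariant factors of ∂_1 are 1 so no torsion. So H_0 = Z.
rank ∂_1 = 3, rank ∂_2 = 0 ⇒ b_1 = 4 − 3 − 0 = 1. So H_1 = Z.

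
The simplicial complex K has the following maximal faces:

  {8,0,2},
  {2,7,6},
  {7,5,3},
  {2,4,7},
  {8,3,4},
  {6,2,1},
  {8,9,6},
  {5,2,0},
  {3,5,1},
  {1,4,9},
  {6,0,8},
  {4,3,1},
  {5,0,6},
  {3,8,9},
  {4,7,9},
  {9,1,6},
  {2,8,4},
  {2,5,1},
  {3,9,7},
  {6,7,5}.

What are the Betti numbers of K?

b_0 = 1, b_1 = 1, b_2 = 0.

We work with the vertex ordering 0 < 1 < 2 < 3 < 4 < 5 < 6 < 7 < 8 < 9. The simplices of K, each written with vertices in increasing order, are:

  0-simplices (10): [0], [1], [2], [3], [4], [5], [6], [7], [8], [9]
  1-simplices (30): (30 of them)
  2-simplices (20): (20 of them)

giving chain groups C_0 ≅ Z^10, C_1 ≅ Z^30, C_2 ≅ Z^20.

Boundary ∂_1: C_1 → C_0 is given by ∂[p,q] = [q] − [p].
This gives a 10×30 integer matrix of rank 9; reducing to Smith normal form yields diagonal entries (1,1,1,1,1,1,1,1,1).

The boundary map ∂_2: C_2 → C_1 sends each 2-simplex [p,q,r] to [q,r] − [p,r] + [p,q]. For instance
  ∂[0,2,8] = [2,8] − [0,8] + [0,2],
  ∂[1,2,6] = [2,6] − [1,6] + [1,2].
As a 30×20 matrix over Z this has rank 20, with invariant factors (1,1,1,1,1,1,1,1,1,1,1,1,1,1,1,1,1,1,1,2).

Now H_k = ker ∂_k / im ∂_{k+1}, so:

  H_0: rank C_0 − rank ∂_1 = 10 − 9 = 1, and the invariant factors of ∂_1 are all 1, so H_0 = Z.
  H_1: rank ker ∂_1 − rank ∂_2 = (30 − 9) − 20 = 1, and ∂_2 has invariant factor 2 > 1, so H_1 = Z ⊕ Z/2.
  H_2: rank ker ∂_2 − rank ∂_3 = (20 − 20) − 0 = 0, and there is no ∂_3, so H_2 = 0.

(K is a triangulation of the Klein bottle.)

Hence the Betti numbers are b_0 = 1, b_1 = 1, b_2 = 0.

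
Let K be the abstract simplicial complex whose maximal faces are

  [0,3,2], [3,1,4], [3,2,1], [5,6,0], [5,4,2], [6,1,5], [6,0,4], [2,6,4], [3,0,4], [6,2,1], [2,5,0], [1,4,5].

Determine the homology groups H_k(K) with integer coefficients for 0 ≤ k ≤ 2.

Order the vertices as 0 < 1 < 2 < 3 < 4 < 5 < 6. Listing each simplex with vertices in this order, K has dimension 2 with simplices:

  0-simplices (7): [0], [1], [2], [3], [4], [5], [6]
  1-simplices (18): [0,2], [0,3], [0,4], [0,5], [0,6], [1,2], [1,3], [1,4], [1,5], [1,6], [2,3], [2,4], [2,5], [2,6], [3,4], [4,5], [4,6], [5,6]
  2-simplices (12): [0,2,3], [0,2,5], [0,3,4], [0,4,6], [0,5,6], [1,2,3], [1,2,6], [1,3,4], [1,4,5], [1,5,6], [2,4,5], [2,4,6]

Hence C_0 ≅ Z^7, C_1 ≅ Z^18, C_2 ≅ Z^12.

∂_1: C_1 → C_0 maps an edge to its endpoints' difference, ∂[p,q] = q − p.
As a 7×18 matrix over Z this has rank 6, with invariant factors (1,1,1,1,1,1).

∂_2: C_2 → C_1 sends each 2-simplex [p,q,r] to [q,r] − [p,r] + [p,q]. For instance
  ∂[1,2,3] = [2,3] − [1,3] + [1,2],
  ∂[0,4,6] = [4,6] − [0,6] + [0,4].
The resulting 18×12 matrix has rank 12, and its Smith normal form has invariant factors (1,1,1,1,1,1,1,1,1,1,1,2).

Computing H_k = (kernel of ∂_k) / (image of ∂_{k+1}):

  H_0: rank C_0 − rank ∂_1 = 7 − 6 = 1, and the invariant factors of ∂_1 are all 1, so H_0 = Z.
  H_1: rank ker ∂_1 − rank ∂_2 = (18 − 6) − 12 = 0, and ∂_2 has invariant factor 2 > 1, so H_1 = Z/2.
  H_2: rank ker ∂_2 − rank ∂_3 = (12 − 12) − 0 = 0, and there is no ∂_3, so H_2 = 0.

As a check, the Euler characteristic is 7 − 18 + 12 = 1, which agrees with 1 − 0 + 0 = 1.

H_0 = Z,  H_1 = Z/2,  H_2 = 0.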